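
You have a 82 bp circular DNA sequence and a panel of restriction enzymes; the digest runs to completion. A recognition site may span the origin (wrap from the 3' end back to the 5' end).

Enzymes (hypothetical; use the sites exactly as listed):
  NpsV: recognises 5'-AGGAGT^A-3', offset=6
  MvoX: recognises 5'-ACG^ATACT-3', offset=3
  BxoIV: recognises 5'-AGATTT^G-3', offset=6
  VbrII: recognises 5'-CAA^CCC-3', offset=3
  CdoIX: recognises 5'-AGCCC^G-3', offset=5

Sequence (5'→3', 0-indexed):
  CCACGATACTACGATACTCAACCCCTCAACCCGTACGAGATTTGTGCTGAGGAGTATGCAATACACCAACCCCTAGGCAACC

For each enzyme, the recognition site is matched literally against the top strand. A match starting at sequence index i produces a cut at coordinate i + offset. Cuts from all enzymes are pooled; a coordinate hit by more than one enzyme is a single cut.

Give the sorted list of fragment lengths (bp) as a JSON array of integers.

Site scan:
  NpsV (AGGAGTA, off=6): starts [49] → cuts [55]
  MvoX (ACGATACT, off=3): starts [2, 10] → cuts [5, 13]
  BxoIV (AGATTTG, off=6): starts [37] → cuts [43]
  VbrII (CAACCC, off=3): starts [18, 26, 66, 77] → cuts [21, 29, 69, 80]
  CdoIX (AGCCCG, off=5): no sites

All cut coordinates (distinct, sorted): [5, 13, 21, 29, 43, 55, 69, 80]

Fragments:
  5→13: 8 bp
  13→21: 8 bp
  21→29: 8 bp
  29→43: 14 bp
  43→55: 12 bp
  55→69: 14 bp
  69→80: 11 bp
  80→5 (wrap): 82-80+5 = 7 bp

[7,8,8,8,11,12,14,14]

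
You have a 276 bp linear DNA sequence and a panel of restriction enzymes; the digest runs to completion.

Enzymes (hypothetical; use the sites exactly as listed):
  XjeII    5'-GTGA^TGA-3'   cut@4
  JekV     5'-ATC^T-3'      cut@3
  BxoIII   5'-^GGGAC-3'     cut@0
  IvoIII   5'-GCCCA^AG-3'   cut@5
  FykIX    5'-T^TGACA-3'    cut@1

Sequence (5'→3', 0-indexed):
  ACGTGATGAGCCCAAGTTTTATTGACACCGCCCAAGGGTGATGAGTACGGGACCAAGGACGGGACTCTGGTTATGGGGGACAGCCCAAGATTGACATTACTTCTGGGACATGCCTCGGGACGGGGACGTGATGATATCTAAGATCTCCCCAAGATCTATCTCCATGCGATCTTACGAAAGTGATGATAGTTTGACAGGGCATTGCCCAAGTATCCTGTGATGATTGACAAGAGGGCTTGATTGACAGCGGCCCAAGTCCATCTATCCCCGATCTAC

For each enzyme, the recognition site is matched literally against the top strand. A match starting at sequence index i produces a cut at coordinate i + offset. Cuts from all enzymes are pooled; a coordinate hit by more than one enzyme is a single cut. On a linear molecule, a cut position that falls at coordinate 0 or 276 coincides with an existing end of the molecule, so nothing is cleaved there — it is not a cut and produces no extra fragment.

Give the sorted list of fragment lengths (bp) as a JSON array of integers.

Site scan:
  XjeII (GTGATGA, off=4): starts [2, 37, 127, 179, 216] → cuts [6, 41, 131, 183, 220]
  JekV (ATCT, off=3): starts [135, 142, 153, 157, 168, 259, 270] → cuts [138, 145, 156, 160, 171, 262, 273]
  BxoIII (GGGAC, off=0): starts [48, 60, 76, 104, 116, 122] → cuts [48, 60, 76, 104, 116, 122]
  IvoIII (GCCCAAG, off=5): starts [9, 29, 82, 203, 249] → cuts [14, 34, 87, 208, 254]
  FykIX (TTGACA, off=1): starts [21, 90, 190, 223, 240] → cuts [22, 91, 191, 224, 241]

Pooled cuts: [6, 14, 22, 34, 41, 48, 60, 76, 87, 91, 104, 116, 122, 131, 138, 145, 156, 160, 171, 183, 191, 208, 220, 224, 241, 254, 262, 273]

Fragments:
  [0,6): 6 bp
  [6,14): 8 bp
  [14,22): 8 bp
  [22,34): 12 bp
  [34,41): 7 bp
  [41,48): 7 bp
  [48,60): 12 bp
  [60,76): 16 bp
  [76,87): 11 bp
  [87,91): 4 bp
  [91,104): 13 bp
  [104,116): 12 bp
  [116,122): 6 bp
  [122,131): 9 bp
  [131,138): 7 bp
  [138,145): 7 bp
  [145,156): 11 bp
  [156,160): 4 bp
  [160,171): 11 bp
  [171,183): 12 bp
  [183,191): 8 bp
  [191,208): 17 bp
  [208,220): 12 bp
  [220,224): 4 bp
  [224,241): 17 bp
  [241,254): 13 bp
  [254,262): 8 bp
  [262,273): 11 bp
  [273,276): 3 bp

[3,4,4,4,6,6,7,7,7,7,8,8,8,8,9,11,11,11,11,12,12,12,12,12,13,13,16,17,17]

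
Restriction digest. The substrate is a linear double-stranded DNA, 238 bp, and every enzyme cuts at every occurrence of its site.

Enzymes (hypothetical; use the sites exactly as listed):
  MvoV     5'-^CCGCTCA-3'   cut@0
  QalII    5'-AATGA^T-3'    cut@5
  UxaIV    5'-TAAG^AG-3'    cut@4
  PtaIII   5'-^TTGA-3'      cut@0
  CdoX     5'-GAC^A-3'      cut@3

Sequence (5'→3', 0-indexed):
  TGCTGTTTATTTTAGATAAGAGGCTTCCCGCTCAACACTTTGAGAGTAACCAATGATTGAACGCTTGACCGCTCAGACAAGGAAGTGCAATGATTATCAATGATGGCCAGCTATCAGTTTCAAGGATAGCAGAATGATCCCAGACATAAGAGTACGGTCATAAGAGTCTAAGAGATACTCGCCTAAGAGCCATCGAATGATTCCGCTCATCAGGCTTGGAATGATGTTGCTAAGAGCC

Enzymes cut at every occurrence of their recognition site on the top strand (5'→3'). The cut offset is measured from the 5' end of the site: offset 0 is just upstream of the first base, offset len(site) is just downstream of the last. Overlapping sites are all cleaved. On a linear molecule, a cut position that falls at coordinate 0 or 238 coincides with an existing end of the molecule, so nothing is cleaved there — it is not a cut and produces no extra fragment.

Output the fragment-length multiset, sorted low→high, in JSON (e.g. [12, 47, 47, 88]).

[2,4,4,5,7,8,8,8,10,10,10,12,13,14,15,15,17,20,22,34]

Per-enzyme occurrences:
  MvoV (CCGCTCA, off=0): starts [27, 68, 202] → cuts [27, 68, 202]
  QalII (AATGAT, off=5): starts [51, 88, 98, 132, 195, 219] → cuts [56, 93, 103, 137, 200, 224]
  UxaIV (TAAGAG, off=4): starts [16, 146, 160, 168, 183, 230] → cuts [20, 150, 164, 172, 187, 234]
  PtaIII (TTGA, off=0): starts [39, 56, 64] → cuts [39, 56, 64]
  CdoX (GACA, off=3): starts [75, 142] → cuts [78, 145]

Pooled cuts: [20, 27, 39, 56, 64, 68, 78, 93, 103, 137, 145, 150, 164, 172, 187, 200, 202, 224, 234]

Fragment lengths:
  [0,20): 20 bp
  [20,27): 7 bp
  [27,39): 12 bp
  [39,56): 17 bp
  [56,64): 8 bp
  [64,68): 4 bp
  [68,78): 10 bp
  [78,93): 15 bp
  [93,103): 10 bp
  [103,137): 34 bp
  [137,145): 8 bp
  [145,150): 5 bp
  [150,164): 14 bp
  [164,172): 8 bp
  [172,187): 15 bp
  [187,200): 13 bp
  [200,202): 2 bp
  [202,224): 22 bp
  [224,234): 10 bp
  [234,238): 4 bp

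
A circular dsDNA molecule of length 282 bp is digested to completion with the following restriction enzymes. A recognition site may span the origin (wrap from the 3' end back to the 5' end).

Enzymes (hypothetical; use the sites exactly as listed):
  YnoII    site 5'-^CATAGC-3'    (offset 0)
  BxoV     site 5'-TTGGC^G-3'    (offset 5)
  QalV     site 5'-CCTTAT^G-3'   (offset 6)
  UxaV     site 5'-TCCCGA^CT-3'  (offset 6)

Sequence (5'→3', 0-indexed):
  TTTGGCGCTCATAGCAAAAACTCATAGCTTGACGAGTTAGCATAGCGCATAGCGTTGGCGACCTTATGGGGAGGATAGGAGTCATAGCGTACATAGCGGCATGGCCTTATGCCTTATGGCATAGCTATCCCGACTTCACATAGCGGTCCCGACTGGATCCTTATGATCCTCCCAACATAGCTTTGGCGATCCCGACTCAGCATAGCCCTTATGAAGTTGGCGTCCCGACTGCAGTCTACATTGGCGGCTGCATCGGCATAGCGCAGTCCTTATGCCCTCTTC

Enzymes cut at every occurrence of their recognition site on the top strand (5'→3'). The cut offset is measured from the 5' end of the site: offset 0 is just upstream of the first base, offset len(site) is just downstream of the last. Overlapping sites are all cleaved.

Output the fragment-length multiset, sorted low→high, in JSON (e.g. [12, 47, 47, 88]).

Scan for sites:
  YnoII (CATAGC, off=0): starts [9, 22, 40, 47, 82, 91, 119, 138, 175, 200, 256] → cuts [9, 22, 40, 47, 82, 91, 119, 138, 175, 200, 256]
  BxoV (TTGGCG, off=5): starts [1, 54, 182, 216, 240] → cuts [6, 59, 187, 221, 245]
  QalV (CCTTATG, off=6): starts [61, 104, 111, 158, 206, 267] → cuts [67, 110, 117, 164, 212, 273]
  UxaV (TCCCGACT, off=6): starts [127, 146, 189, 222] → cuts [133, 152, 195, 228]

All cut coordinates (distinct, sorted): [6, 9, 22, 40, 47, 59, 67, 82, 91, 110, 117, 119, 133, 138, 152, 164, 175, 187, 195, 200, 212, 221, 228, 245, 256, 273]

Fragments:
  6→9: 3 bp
  9→22: 13 bp
  22→40: 18 bp
  40→47: 7 bp
  47→59: 12 bp
  59→67: 8 bp
  67→82: 15 bp
  82→91: 9 bp
  91→110: 19 bp
  110→117: 7 bp
  117→119: 2 bp
  119→133: 14 bp
  133→138: 5 bp
  138→152: 14 bp
  152→164: 12 bp
  164→175: 11 bp
  175→187: 12 bp
  187→195: 8 bp
  195→200: 5 bp
  200→212: 12 bp
  212→221: 9 bp
  221→228: 7 bp
  228→245: 17 bp
  245→256: 11 bp
  256→273: 17 bp
  273→6 (wrap): 282-273+6 = 15 bp

[2,3,5,5,7,7,7,8,8,9,9,11,11,12,12,12,12,13,14,14,15,15,17,17,18,19]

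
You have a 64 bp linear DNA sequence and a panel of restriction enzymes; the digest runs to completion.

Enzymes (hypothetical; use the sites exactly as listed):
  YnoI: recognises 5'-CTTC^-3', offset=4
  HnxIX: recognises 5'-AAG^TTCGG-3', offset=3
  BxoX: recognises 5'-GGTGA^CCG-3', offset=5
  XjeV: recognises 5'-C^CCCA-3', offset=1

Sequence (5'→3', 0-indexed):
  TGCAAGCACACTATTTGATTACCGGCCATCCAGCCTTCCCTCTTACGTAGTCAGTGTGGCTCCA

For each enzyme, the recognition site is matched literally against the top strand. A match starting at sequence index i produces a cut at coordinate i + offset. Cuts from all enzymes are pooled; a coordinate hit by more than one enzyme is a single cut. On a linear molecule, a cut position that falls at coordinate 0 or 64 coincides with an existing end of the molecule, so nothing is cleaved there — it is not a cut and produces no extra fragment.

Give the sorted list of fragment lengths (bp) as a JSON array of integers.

Site scan:
  YnoI CTTC/4: at [34] ⇒ [38]
  HnxIX (AAGTTCGG, off=3): no sites
  BxoX (GGTGACCG, off=5): no sites
  XjeV (CCCCA, off=1): no sites

All cut coordinates (distinct, sorted): [38]

Fragments:
  [0,38): 38 bp
  [38,64): 26 bp

[26,38]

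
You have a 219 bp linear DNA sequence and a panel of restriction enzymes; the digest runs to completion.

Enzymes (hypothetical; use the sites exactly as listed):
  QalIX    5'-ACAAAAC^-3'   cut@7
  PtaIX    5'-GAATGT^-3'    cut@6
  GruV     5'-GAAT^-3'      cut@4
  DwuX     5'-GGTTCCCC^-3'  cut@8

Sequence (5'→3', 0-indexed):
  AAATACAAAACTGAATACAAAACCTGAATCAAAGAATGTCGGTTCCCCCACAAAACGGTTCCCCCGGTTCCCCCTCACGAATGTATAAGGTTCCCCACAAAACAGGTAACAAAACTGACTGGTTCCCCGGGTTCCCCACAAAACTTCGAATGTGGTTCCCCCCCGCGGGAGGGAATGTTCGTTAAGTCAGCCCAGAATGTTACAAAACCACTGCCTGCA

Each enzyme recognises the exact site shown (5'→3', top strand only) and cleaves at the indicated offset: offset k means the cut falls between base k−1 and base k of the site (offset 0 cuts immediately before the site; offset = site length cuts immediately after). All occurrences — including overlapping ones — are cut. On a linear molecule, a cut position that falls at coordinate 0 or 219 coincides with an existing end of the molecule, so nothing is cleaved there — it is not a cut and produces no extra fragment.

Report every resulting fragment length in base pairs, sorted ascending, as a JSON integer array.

[2,2,2,2,2,5,6,7,7,7,7,8,8,8,8,8,9,9,9,9,11,11,12,12,13,15,20]

Per-enzyme occurrences:
  QalIX ACAAAAC/7: at [4, 16, 49, 96, 108, 137, 201] ⇒ [11, 23, 56, 103, 115, 144, 208]
  PtaIX GAATGT/6: at [33, 78, 147, 172, 194] ⇒ [39, 84, 153, 178, 200]
  GruV GAAT/4: at [12, 25, 33, 78, 147, 172, 194] ⇒ [16, 29, 37, 82, 151, 176, 198]
  DwuX GGTTCCCC/8: at [40, 56, 65, 88, 120, 129, 153] ⇒ [48, 64, 73, 96, 128, 137, 161]

Pooled cuts: [11, 16, 23, 29, 37, 39, 48, 56, 64, 73, 82, 84, 96, 103, 115, 128, 137, 144, 151, 153, 161, 176, 178, 198, 200, 208]

Fragment lengths:
  [0,11): 11 bp
  [11,16): 5 bp
  [16,23): 7 bp
  [23,29): 6 bp
  [29,37): 8 bp
  [37,39): 2 bp
  [39,48): 9 bp
  [48,56): 8 bp
  [56,64): 8 bp
  [64,73): 9 bp
  [73,82): 9 bp
  [82,84): 2 bp
  [84,96): 12 bp
  [96,103): 7 bp
  [103,115): 12 bp
  [115,128): 13 bp
  [128,137): 9 bp
  [137,144): 7 bp
  [144,151): 7 bp
  [151,153): 2 bp
  [153,161): 8 bp
  [161,176): 15 bp
  [176,178): 2 bp
  [178,198): 20 bp
  [198,200): 2 bp
  [200,208): 8 bp
  [208,219): 11 bp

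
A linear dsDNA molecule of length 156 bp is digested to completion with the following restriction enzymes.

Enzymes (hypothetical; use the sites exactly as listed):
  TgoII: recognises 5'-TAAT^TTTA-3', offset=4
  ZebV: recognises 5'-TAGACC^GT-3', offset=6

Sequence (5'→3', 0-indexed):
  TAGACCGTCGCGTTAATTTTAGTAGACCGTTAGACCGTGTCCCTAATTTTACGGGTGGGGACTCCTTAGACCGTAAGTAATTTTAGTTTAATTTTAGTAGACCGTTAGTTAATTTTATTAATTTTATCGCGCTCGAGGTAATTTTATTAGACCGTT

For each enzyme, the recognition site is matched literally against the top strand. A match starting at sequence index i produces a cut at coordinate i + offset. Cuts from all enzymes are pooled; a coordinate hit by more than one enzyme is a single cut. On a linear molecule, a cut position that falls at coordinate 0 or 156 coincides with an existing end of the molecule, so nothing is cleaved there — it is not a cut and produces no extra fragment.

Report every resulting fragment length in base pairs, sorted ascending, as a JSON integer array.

[3,6,8,9,9,10,11,11,11,11,11,11,20,25]

Site scan:
  TgoII TAATTTTA/4: at [13, 43, 77, 88, 109, 118, 138] ⇒ [17, 47, 81, 92, 113, 122, 142]
  ZebV TAGACCGT/6: at [0, 22, 30, 66, 97, 147] ⇒ [6, 28, 36, 72, 103, 153]

All cut coordinates (distinct, sorted): [6, 17, 28, 36, 47, 72, 81, 92, 103, 113, 122, 142, 153]

Fragments:
  [0,6): 6 bp
  [6,17): 11 bp
  [17,28): 11 bp
  [28,36): 8 bp
  [36,47): 11 bp
  [47,72): 25 bp
  [72,81): 9 bp
  [81,92): 11 bp
  [92,103): 11 bp
  [103,113): 10 bp
  [113,122): 9 bp
  [122,142): 20 bp
  [142,153): 11 bp
  [153,156): 3 bp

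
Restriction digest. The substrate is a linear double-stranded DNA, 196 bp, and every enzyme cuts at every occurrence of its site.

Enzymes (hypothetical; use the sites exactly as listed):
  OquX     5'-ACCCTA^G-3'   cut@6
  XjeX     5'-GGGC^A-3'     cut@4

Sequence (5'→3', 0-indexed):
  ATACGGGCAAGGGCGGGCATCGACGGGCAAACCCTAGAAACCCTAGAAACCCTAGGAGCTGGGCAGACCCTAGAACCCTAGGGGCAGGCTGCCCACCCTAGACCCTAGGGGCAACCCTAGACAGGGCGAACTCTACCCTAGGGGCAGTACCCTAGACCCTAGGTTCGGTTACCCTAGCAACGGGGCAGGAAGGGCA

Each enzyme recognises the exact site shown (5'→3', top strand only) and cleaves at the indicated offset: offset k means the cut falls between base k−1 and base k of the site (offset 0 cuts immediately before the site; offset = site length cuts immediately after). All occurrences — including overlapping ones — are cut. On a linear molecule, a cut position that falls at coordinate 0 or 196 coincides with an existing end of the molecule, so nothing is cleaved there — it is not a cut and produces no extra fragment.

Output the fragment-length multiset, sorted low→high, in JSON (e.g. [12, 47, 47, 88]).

[1,5,5,5,7,7,7,8,8,8,8,9,9,9,9,10,10,10,10,15,15,21]

Per-enzyme occurrences:
  OquX (ACCCTAG, off=6): starts [30, 39, 48, 66, 74, 94, 101, 113, 134, 148, 155, 170] → cuts [36, 45, 54, 72, 80, 100, 107, 119, 140, 154, 161, 176]
  XjeX (GGGCA, off=4): starts [4, 14, 24, 60, 81, 108, 141, 182, 191] → cuts [8, 18, 28, 64, 85, 112, 145, 186, 195]

Pooled cuts: [8, 18, 28, 36, 45, 54, 64, 72, 80, 85, 100, 107, 112, 119, 140, 145, 154, 161, 176, 186, 195]

Fragments:
  [0,8): 8 bp
  [8,18): 10 bp
  [18,28): 10 bp
  [28,36): 8 bp
  [36,45): 9 bp
  [45,54): 9 bp
  [54,64): 10 bp
  [64,72): 8 bp
  [72,80): 8 bp
  [80,85): 5 bp
  [85,100): 15 bp
  [100,107): 7 bp
  [107,112): 5 bp
  [112,119): 7 bp
  [119,140): 21 bp
  [140,145): 5 bp
  [145,154): 9 bp
  [154,161): 7 bp
  [161,176): 15 bp
  [176,186): 10 bp
  [186,195): 9 bp
  [195,196): 1 bp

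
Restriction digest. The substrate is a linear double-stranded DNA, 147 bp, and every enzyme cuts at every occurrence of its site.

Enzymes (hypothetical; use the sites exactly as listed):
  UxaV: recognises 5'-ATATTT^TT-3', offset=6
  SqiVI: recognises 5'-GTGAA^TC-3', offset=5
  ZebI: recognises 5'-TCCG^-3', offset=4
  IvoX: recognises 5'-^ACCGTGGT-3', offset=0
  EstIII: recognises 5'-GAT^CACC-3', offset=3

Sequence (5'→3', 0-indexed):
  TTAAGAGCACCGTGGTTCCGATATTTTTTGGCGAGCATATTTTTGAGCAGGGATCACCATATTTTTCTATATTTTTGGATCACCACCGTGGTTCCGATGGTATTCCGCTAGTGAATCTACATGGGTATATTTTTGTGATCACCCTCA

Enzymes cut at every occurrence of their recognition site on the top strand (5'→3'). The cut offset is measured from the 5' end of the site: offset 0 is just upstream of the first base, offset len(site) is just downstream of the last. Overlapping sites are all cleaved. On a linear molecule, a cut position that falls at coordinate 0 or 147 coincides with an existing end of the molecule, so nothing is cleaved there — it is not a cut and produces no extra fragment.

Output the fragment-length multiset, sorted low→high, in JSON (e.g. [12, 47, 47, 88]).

Scan for sites:
  UxaV (ATATTTTT, off=6): starts [20, 36, 58, 68, 126] → cuts [26, 42, 64, 74, 132]
  SqiVI (GTGAATC, off=5): starts [110] → cuts [115]
  ZebI (TCCG, off=4): starts [16, 92, 103] → cuts [20, 96, 107]
  IvoX (ACCGTGGT, off=0): starts [8, 84] → cuts [8, 84]
  EstIII (GATCACC, off=3): starts [51, 77, 136] → cuts [54, 80, 139]

Pooled cuts: [8, 20, 26, 42, 54, 64, 74, 80, 84, 96, 107, 115, 132, 139]

Fragments:
  [0,8): 8 bp
  [8,20): 12 bp
  [20,26): 6 bp
  [26,42): 16 bp
  [42,54): 12 bp
  [54,64): 10 bp
  [64,74): 10 bp
  [74,80): 6 bp
  [80,84): 4 bp
  [84,96): 12 bp
  [96,107): 11 bp
  [107,115): 8 bp
  [115,132): 17 bp
  [132,139): 7 bp
  [139,147): 8 bp

[4,6,6,7,8,8,8,10,10,11,12,12,12,16,17]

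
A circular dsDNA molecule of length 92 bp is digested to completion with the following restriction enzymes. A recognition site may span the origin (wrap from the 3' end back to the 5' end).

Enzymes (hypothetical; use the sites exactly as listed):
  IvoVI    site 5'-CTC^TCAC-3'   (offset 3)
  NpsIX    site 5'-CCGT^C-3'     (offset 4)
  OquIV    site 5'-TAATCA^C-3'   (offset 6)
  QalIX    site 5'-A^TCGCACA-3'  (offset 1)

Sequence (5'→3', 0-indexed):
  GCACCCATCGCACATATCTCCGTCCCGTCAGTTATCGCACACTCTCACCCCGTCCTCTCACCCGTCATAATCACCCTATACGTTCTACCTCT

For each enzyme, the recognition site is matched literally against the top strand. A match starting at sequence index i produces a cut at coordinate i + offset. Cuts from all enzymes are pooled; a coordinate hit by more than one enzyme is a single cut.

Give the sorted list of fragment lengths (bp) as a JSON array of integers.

Scan for sites:
  IvoVI CTCTCAC/3: at [41, 54] ⇒ [44, 57]
  NpsIX CCGTC/4: at [19, 24, 49, 61] ⇒ [23, 28, 53, 65]
  OquIV TAATCAC/6: at [67] ⇒ [73]
  QalIX ATCGCACA/1: at [6, 33] ⇒ [7, 34]

All cut coordinates (distinct, sorted): [7, 23, 28, 34, 44, 53, 57, 65, 73]

Fragments:
  7→23: 16 bp
  23→28: 5 bp
  28→34: 6 bp
  34→44: 10 bp
  44→53: 9 bp
  53→57: 4 bp
  57→65: 8 bp
  65→73: 8 bp
  73→7 (wrap): 92-73+7 = 26 bp

[4,5,6,8,8,9,10,16,26]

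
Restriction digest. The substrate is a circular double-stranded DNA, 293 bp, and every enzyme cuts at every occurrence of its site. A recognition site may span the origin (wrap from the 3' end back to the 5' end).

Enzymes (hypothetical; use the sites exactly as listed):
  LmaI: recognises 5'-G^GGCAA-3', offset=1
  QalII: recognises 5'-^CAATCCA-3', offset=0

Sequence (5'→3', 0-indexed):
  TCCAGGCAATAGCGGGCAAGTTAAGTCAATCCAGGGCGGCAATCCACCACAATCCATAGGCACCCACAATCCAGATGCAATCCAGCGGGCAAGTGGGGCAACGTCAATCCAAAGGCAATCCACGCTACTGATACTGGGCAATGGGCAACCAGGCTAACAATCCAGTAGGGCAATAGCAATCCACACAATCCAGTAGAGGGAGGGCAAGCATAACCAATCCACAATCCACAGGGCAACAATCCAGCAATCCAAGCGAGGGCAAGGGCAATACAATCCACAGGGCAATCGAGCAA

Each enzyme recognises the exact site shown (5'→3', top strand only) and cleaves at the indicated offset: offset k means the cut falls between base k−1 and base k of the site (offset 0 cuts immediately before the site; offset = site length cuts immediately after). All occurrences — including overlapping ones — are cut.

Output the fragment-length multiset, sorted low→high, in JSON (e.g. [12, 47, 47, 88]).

[5,6,7,7,7,8,8,8,9,9,10,10,10,10,10,11,11,11,12,12,13,13,14,17,17,17,21]

Site scan:
  LmaI (GGGCAA, off=1): starts [13, 86, 95, 135, 142, 167, 201, 230, 256, 262, 279] → cuts [14, 87, 96, 136, 143, 168, 202, 231, 257, 263, 280]
  QalII (CAATCCA, off=0): starts [26, 39, 49, 66, 77, 104, 115, 157, 176, 185, 214, 221, 236, 244, 270, 290] → cuts [26, 39, 49, 66, 77, 104, 115, 157, 176, 185, 214, 221, 236, 244, 270, 290]

Pooled cuts: [14, 26, 39, 49, 66, 77, 87, 96, 104, 115, 136, 143, 157, 168, 176, 185, 202, 214, 221, 231, 236, 244, 257, 263, 270, 280, 290]

Fragments:
  14→26: 12 bp
  26→39: 13 bp
  39→49: 10 bp
  49→66: 17 bp
  66→77: 11 bp
  77→87: 10 bp
  87→96: 9 bp
  96→104: 8 bp
  104→115: 11 bp
  115→136: 21 bp
  136→143: 7 bp
  143→157: 14 bp
  157→168: 11 bp
  168→176: 8 bp
  176→185: 9 bp
  185→202: 17 bp
  202→214: 12 bp
  214→221: 7 bp
  221→231: 10 bp
  231→236: 5 bp
  236→244: 8 bp
  244→257: 13 bp
  257→263: 6 bp
  263→270: 7 bp
  270→280: 10 bp
  280→290: 10 bp
  290→14 (wrap): 293-290+14 = 17 bp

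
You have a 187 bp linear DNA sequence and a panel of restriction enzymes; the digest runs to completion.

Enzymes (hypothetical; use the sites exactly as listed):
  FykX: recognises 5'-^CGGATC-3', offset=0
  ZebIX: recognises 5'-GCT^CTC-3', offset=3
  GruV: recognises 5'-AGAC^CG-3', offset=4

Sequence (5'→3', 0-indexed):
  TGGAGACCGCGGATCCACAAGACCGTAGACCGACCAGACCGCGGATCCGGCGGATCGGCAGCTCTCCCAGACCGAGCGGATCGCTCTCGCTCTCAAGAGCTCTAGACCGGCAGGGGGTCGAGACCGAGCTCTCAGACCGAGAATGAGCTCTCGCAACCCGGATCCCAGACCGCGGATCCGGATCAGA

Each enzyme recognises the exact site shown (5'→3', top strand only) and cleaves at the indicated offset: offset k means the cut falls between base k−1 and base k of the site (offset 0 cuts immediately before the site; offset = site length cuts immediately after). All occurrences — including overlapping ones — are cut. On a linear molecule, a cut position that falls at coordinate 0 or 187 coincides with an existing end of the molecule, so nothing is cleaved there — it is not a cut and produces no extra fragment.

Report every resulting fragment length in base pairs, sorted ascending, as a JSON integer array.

Scan for sites:
  FykX (CGGATC, off=0): starts [9, 41, 50, 76, 158, 172, 178] → cuts [9, 41, 50, 76, 158, 172, 178]
  ZebIX (GCTCTC, off=3): starts [60, 82, 88, 127, 146] → cuts [63, 85, 91, 130, 149]
  GruV (AGACCG, off=4): starts [3, 19, 26, 35, 68, 103, 120, 133, 166] → cuts [7, 23, 30, 39, 72, 107, 124, 137, 170]

All cut coordinates (distinct, sorted): [7, 9, 23, 30, 39, 41, 50, 63, 72, 76, 85, 91, 107, 124, 130, 137, 149, 158, 170, 172, 178]

Fragment lengths:
  [0,7): 7 bp
  [7,9): 2 bp
  [9,23): 14 bp
  [23,30): 7 bp
  [30,39): 9 bp
  [39,41): 2 bp
  [41,50): 9 bp
  [50,63): 13 bp
  [63,72): 9 bp
  [72,76): 4 bp
  [76,85): 9 bp
  [85,91): 6 bp
  [91,107): 16 bp
  [107,124): 17 bp
  [124,130): 6 bp
  [130,137): 7 bp
  [137,149): 12 bp
  [149,158): 9 bp
  [158,170): 12 bp
  [170,172): 2 bp
  [172,178): 6 bp
  [178,187): 9 bp

[2,2,2,4,6,6,6,7,7,7,9,9,9,9,9,9,12,12,13,14,16,17]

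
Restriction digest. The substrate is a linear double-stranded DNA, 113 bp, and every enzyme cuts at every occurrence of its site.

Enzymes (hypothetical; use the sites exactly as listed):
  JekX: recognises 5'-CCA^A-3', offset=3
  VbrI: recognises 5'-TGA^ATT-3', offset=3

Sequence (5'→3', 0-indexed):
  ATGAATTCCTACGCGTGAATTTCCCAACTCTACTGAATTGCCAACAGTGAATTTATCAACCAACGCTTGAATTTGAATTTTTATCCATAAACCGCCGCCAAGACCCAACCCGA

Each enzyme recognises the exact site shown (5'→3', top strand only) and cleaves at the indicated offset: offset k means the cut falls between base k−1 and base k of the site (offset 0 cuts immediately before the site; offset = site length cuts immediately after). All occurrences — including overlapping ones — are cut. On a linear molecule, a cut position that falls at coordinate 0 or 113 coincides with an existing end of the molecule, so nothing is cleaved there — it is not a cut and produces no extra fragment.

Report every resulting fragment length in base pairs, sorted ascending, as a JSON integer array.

Site scan:
  JekX (CCAA, off=3): starts [23, 40, 59, 97, 104] → cuts [26, 43, 62, 100, 107]
  VbrI (TGAATT, off=3): starts [1, 15, 33, 47, 67, 73] → cuts [4, 18, 36, 50, 70, 76]

All cut coordinates (distinct, sorted): [4, 18, 26, 36, 43, 50, 62, 70, 76, 100, 107]

Fragment lengths:
  [0,4): 4 bp
  [4,18): 14 bp
  [18,26): 8 bp
  [26,36): 10 bp
  [36,43): 7 bp
  [43,50): 7 bp
  [50,62): 12 bp
  [62,70): 8 bp
  [70,76): 6 bp
  [76,100): 24 bp
  [100,107): 7 bp
  [107,113): 6 bp

[4,6,6,7,7,7,8,8,10,12,14,24]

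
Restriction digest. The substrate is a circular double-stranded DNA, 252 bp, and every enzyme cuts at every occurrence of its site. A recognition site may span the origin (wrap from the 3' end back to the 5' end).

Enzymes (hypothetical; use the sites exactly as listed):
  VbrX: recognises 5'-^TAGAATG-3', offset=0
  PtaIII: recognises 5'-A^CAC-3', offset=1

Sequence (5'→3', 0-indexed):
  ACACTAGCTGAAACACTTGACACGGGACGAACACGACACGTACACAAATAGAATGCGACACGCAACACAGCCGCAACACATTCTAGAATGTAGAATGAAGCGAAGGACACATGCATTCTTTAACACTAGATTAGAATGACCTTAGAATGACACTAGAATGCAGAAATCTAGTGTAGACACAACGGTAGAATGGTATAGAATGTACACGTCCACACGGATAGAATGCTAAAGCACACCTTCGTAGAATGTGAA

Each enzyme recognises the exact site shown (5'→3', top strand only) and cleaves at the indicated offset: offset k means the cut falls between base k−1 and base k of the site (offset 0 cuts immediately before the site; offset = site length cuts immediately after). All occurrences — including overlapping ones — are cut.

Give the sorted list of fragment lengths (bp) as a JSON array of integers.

[3,5,6,6,6,7,7,7,7,8,8,8,8,8,9,10,10,11,11,11,12,12,15,16,17,24]

Site scan:
  VbrX TAGAATG/0: at [48, 83, 90, 131, 142, 153, 185, 195, 218, 241] ⇒ [48, 83, 90, 131, 142, 153, 185, 195, 218, 241]
  PtaIII ACAC/1: at [0, 12, 19, 30, 35, 41, 57, 64, 75, 106, 122, 149, 176, 203, 211, 232] ⇒ [1, 13, 20, 31, 36, 42, 58, 65, 76, 107, 123, 150, 177, 204, 212, 233]

All cut coordinates (distinct, sorted): [1, 13, 20, 31, 36, 42, 48, 58, 65, 76, 83, 90, 107, 123, 131, 142, 150, 153, 177, 185, 195, 204, 212, 218, 233, 241]

Fragment lengths:
  1→13: 12 bp
  13→20: 7 bp
  20→31: 11 bp
  31→36: 5 bp
  36→42: 6 bp
  42→48: 6 bp
  48→58: 10 bp
  58→65: 7 bp
  65→76: 11 bp
  76→83: 7 bp
  83→90: 7 bp
  90→107: 17 bp
  107→123: 16 bp
  123→131: 8 bp
  131→142: 11 bp
  142→150: 8 bp
  150→153: 3 bp
  153→177: 24 bp
  177→185: 8 bp
  185→195: 10 bp
  195→204: 9 bp
  204→212: 8 bp
  212→218: 6 bp
  218→233: 15 bp
  233→241: 8 bp
  241→1 (wrap): 252-241+1 = 12 bp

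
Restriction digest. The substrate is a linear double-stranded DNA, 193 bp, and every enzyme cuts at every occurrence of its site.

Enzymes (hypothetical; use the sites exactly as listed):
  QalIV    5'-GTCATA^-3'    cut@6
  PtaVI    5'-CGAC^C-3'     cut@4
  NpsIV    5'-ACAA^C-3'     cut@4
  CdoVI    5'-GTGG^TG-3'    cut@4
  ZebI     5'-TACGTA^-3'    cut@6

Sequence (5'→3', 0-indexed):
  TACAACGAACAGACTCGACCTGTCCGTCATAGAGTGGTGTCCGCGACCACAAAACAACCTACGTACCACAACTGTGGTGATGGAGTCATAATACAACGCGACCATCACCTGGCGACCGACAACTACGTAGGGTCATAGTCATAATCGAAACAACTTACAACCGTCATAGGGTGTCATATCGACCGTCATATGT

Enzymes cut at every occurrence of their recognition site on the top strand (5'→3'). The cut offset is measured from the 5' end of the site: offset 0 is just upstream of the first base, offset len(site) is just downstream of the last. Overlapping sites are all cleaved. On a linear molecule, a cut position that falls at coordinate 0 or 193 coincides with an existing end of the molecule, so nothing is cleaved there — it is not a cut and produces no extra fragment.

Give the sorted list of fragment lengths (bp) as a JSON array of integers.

Site scan:
  QalIV GTCATA/6: at [25, 84, 131, 137, 162, 172, 184] ⇒ [31, 90, 137, 143, 168, 178, 190]
  PtaVI CGACC/4: at [15, 43, 98, 112, 179] ⇒ [19, 47, 102, 116, 183]
  NpsIV ACAAC/4: at [1, 53, 67, 92, 118, 149, 156] ⇒ [5, 57, 71, 96, 122, 153, 160]
  CdoVI GTGGTG/4: at [33, 73] ⇒ [37, 77]
  ZebI TACGTA/6: at [59, 123] ⇒ [65, 129]

Pooled cuts: [5, 19, 31, 37, 47, 57, 65, 71, 77, 90, 96, 102, 116, 122, 129, 137, 143, 153, 160, 168, 178, 183, 190]

Fragments:
  [0,5): 5 bp
  [5,19): 14 bp
  [19,31): 12 bp
  [31,37): 6 bp
  [37,47): 10 bp
  [47,57): 10 bp
  [57,65): 8 bp
  [65,71): 6 bp
  [71,77): 6 bp
  [77,90): 13 bp
  [90,96): 6 bp
  [96,102): 6 bp
  [102,116): 14 bp
  [116,122): 6 bp
  [122,129): 7 bp
  [129,137): 8 bp
  [137,143): 6 bp
  [143,153): 10 bp
  [153,160): 7 bp
  [160,168): 8 bp
  [168,178): 10 bp
  [178,183): 5 bp
  [183,190): 7 bp
  [190,193): 3 bp

[3,5,5,6,6,6,6,6,6,6,7,7,7,8,8,8,10,10,10,10,12,13,14,14]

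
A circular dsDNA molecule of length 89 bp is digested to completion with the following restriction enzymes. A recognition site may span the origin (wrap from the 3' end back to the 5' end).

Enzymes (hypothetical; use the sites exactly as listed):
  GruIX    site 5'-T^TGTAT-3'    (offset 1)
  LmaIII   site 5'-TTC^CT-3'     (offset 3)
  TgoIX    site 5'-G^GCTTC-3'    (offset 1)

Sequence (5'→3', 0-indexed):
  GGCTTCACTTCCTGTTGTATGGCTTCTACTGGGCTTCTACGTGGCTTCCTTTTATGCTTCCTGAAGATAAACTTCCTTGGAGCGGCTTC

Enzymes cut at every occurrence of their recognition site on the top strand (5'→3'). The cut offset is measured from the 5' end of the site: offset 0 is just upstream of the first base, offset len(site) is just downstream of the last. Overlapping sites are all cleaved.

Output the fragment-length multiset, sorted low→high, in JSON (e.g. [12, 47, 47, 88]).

[4,5,6,6,9,10,11,11,12,15]

Scan for sites:
  GruIX TTGTAT/1: at [14] ⇒ [15]
  LmaIII TTCCT/3: at [8, 45, 57, 72] ⇒ [11, 48, 60, 75]
  TgoIX GGCTTC/1: at [0, 20, 31, 42, 83] ⇒ [1, 21, 32, 43, 84]

Pooled cuts: [1, 11, 15, 21, 32, 43, 48, 60, 75, 84]

Fragments:
  1→11: 10 bp
  11→15: 4 bp
  15→21: 6 bp
  21→32: 11 bp
  32→43: 11 bp
  43→48: 5 bp
  48→60: 12 bp
  60→75: 15 bp
  75→84: 9 bp
  84→1 (wrap): 89-84+1 = 6 bp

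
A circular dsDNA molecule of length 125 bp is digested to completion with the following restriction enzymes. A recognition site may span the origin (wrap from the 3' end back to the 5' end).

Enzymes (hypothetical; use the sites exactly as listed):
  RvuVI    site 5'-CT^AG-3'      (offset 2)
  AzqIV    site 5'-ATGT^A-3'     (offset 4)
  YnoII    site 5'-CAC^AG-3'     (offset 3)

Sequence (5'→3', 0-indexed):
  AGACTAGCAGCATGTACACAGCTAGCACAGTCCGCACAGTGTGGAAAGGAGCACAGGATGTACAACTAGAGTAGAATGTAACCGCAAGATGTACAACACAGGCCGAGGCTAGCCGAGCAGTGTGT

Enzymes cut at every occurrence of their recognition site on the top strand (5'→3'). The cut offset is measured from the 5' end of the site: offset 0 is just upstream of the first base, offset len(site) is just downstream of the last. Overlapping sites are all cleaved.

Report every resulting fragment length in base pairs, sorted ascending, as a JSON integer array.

Site scan:
  RvuVI CTAG/2: at [3, 21, 65, 108] ⇒ [5, 23, 67, 110]
  AzqIV ATGTA/4: at [11, 57, 75, 88] ⇒ [15, 61, 79, 92]
  YnoII CACAG/3: at [16, 25, 34, 51, 96] ⇒ [19, 28, 37, 54, 99]

All cut coordinates (distinct, sorted): [5, 15, 19, 23, 28, 37, 54, 61, 67, 79, 92, 99, 110]

Fragment lengths:
  5→15: 10 bp
  15→19: 4 bp
  19→23: 4 bp
  23→28: 5 bp
  28→37: 9 bp
  37→54: 17 bp
  54→61: 7 bp
  61→67: 6 bp
  67→79: 12 bp
  79→92: 13 bp
  92→99: 7 bp
  99→110: 11 bp
  110→5 (wrap): 125-110+5 = 20 bp

[4,4,5,6,7,7,9,10,11,12,13,17,20]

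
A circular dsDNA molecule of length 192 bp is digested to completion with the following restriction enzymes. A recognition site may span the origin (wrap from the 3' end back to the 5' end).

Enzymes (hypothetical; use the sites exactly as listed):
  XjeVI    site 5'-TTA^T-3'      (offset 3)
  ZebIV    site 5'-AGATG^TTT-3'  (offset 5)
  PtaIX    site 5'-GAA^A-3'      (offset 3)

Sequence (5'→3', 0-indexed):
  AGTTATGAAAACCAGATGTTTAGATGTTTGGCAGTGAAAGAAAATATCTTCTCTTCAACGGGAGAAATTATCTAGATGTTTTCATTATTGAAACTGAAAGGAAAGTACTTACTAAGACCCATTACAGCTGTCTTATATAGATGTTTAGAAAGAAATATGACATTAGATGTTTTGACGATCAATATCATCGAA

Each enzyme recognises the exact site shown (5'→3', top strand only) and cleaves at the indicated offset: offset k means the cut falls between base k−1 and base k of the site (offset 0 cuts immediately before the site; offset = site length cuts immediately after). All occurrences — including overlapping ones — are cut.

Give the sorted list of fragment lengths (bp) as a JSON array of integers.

Site scan:
  XjeVI (TTAT, off=3): starts [2, 67, 84, 132] → cuts [5, 70, 87, 135]
  ZebIV (AGATGTTT, off=5): starts [13, 21, 73, 138, 164] → cuts [18, 26, 78, 143, 169]
  PtaIX (GAAA, off=3): starts [6, 35, 39, 63, 89, 95, 100, 147, 151, 189] → cuts [0, 9, 38, 42, 66, 92, 98, 103, 150, 154]

All cut coordinates (distinct, sorted): [0, 5, 9, 18, 26, 38, 42, 66, 70, 78, 87, 92, 98, 103, 135, 143, 150, 154, 169]

Fragment lengths:
  0→5: 5 bp
  5→9: 4 bp
  9→18: 9 bp
  18→26: 8 bp
  26→38: 12 bp
  38→42: 4 bp
  42→66: 24 bp
  66→70: 4 bp
  70→78: 8 bp
  78→87: 9 bp
  87→92: 5 bp
  92→98: 6 bp
  98→103: 5 bp
  103→135: 32 bp
  135→143: 8 bp
  143→150: 7 bp
  150→154: 4 bp
  154→169: 15 bp
  169→0 (wrap): 192-169+0 = 23 bp

[4,4,4,4,5,5,5,6,7,8,8,8,9,9,12,15,23,24,32]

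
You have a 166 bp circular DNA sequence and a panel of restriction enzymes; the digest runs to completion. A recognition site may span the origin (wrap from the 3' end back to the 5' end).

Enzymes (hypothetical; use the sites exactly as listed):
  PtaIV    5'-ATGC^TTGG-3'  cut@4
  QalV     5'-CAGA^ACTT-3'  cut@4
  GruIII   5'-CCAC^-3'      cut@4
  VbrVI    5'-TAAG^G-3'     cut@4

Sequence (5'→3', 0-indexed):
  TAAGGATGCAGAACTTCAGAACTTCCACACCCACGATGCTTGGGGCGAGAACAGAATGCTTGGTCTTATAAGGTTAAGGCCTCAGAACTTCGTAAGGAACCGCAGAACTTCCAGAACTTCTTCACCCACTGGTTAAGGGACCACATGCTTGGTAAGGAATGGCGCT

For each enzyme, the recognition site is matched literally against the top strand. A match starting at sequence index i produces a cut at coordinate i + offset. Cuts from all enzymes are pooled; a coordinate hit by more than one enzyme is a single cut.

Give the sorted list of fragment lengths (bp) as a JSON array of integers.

[4,5,6,6,7,8,8,8,8,8,8,9,10,10,13,14,14,20]

Per-enzyme occurrences:
  PtaIV (ATGCTTGG, off=4): starts [35, 55, 144] → cuts [39, 59, 148]
  QalV (CAGAACTT, off=4): starts [8, 16, 82, 102, 111] → cuts [12, 20, 86, 106, 115]
  GruIII (CCAC, off=4): starts [24, 30, 125, 140] → cuts [28, 34, 129, 144]
  VbrVI (TAAGG, off=4): starts [0, 68, 74, 92, 133, 152] → cuts [4, 72, 78, 96, 137, 156]

All cut coordinates (distinct, sorted): [4, 12, 20, 28, 34, 39, 59, 72, 78, 86, 96, 106, 115, 129, 137, 144, 148, 156]

Fragments:
  4→12: 8 bp
  12→20: 8 bp
  20→28: 8 bp
  28→34: 6 bp
  34→39: 5 bp
  39→59: 20 bp
  59→72: 13 bp
  72→78: 6 bp
  78→86: 8 bp
  86→96: 10 bp
  96→106: 10 bp
  106→115: 9 bp
  115→129: 14 bp
  129→137: 8 bp
  137→144: 7 bp
  144→148: 4 bp
  148→156: 8 bp
  156→4 (wrap): 166-156+4 = 14 bp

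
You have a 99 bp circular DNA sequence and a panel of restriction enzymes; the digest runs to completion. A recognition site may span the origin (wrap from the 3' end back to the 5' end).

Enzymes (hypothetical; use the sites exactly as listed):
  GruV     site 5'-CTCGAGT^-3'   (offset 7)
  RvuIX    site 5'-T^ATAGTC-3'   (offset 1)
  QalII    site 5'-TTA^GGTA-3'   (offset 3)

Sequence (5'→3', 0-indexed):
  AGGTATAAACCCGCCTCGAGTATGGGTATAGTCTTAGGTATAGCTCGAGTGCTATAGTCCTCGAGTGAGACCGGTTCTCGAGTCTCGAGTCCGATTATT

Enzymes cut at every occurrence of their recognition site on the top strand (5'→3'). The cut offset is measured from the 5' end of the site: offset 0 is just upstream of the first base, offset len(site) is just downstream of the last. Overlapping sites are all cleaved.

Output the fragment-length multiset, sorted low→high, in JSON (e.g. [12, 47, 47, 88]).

Site scan:
  GruV CTCGAGT/7: at [14, 43, 59, 76, 83] ⇒ [21, 50, 66, 83, 90]
  RvuIX TATAGTC/1: at [26, 52] ⇒ [27, 53]
  QalII TTAGGTA/3: at [33, 97] ⇒ [1, 36]

All cut coordinates (distinct, sorted): [1, 21, 27, 36, 50, 53, 66, 83, 90]

Fragments:
  1→21: 20 bp
  21→27: 6 bp
  27→36: 9 bp
  36→50: 14 bp
  50→53: 3 bp
  53→66: 13 bp
  66→83: 17 bp
  83→90: 7 bp
  90→1 (wrap): 99-90+1 = 10 bp

[3,6,7,9,10,13,14,17,20]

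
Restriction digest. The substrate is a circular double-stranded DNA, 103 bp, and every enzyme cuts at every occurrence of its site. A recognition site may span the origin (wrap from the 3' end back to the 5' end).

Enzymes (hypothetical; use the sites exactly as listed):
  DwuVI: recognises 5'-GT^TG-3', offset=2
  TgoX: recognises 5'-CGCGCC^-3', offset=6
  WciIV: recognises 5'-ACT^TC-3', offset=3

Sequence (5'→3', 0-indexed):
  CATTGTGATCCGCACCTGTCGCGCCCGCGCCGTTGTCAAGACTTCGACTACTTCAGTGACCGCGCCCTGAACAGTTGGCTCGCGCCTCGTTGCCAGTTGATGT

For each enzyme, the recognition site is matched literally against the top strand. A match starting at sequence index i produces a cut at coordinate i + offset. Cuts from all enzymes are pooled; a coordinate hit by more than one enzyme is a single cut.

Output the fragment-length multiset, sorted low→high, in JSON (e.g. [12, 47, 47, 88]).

Scan for sites:
  DwuVI (GTTG, off=2): starts [31, 73, 88, 95] → cuts [33, 75, 90, 97]
  TgoX (CGCGCC, off=6): starts [19, 25, 60, 80] → cuts [25, 31, 66, 86]
  WciIV (ACTTC, off=3): starts [40, 49] → cuts [43, 52]

All cut coordinates (distinct, sorted): [25, 31, 33, 43, 52, 66, 75, 86, 90, 97]

Fragments:
  25→31: 6 bp
  31→33: 2 bp
  33→43: 10 bp
  43→52: 9 bp
  52→66: 14 bp
  66→75: 9 bp
  75→86: 11 bp
  86→90: 4 bp
  90→97: 7 bp
  97→25 (wrap): 103-97+25 = 31 bp

[2,4,6,7,9,9,10,11,14,31]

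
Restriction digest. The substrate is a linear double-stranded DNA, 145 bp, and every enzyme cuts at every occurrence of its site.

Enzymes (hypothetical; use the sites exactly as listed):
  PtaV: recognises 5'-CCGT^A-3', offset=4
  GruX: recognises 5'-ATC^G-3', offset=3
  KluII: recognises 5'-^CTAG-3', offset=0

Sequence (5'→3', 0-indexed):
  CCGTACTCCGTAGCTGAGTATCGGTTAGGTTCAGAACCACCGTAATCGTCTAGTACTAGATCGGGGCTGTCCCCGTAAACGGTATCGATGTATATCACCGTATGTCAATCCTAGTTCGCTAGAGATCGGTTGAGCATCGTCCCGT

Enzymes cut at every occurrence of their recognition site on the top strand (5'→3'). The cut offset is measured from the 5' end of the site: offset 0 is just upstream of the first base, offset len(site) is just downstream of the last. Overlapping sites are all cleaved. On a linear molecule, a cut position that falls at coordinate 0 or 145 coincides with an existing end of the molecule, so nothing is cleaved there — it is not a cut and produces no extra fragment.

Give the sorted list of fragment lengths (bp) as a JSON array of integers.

Scan for sites:
  PtaV (CCGTA, off=4): starts [0, 7, 39, 72, 97] → cuts [4, 11, 43, 76, 101]
  GruX (ATCG, off=3): starts [19, 44, 59, 83, 124, 135] → cuts [22, 47, 62, 86, 127, 138]
  KluII (CTAG, off=0): starts [49, 55, 110, 118] → cuts [49, 55, 110, 118]

Pooled cuts: [4, 11, 22, 43, 47, 49, 55, 62, 76, 86, 101, 110, 118, 127, 138]

Fragment lengths:
  [0,4): 4 bp
  [4,11): 7 bp
  [11,22): 11 bp
  [22,43): 21 bp
  [43,47): 4 bp
  [47,49): 2 bp
  [49,55): 6 bp
  [55,62): 7 bp
  [62,76): 14 bp
  [76,86): 10 bp
  [86,101): 15 bp
  [101,110): 9 bp
  [110,118): 8 bp
  [118,127): 9 bp
  [127,138): 11 bp
  [138,145): 7 bp

[2,4,4,6,7,7,7,8,9,9,10,11,11,14,15,21]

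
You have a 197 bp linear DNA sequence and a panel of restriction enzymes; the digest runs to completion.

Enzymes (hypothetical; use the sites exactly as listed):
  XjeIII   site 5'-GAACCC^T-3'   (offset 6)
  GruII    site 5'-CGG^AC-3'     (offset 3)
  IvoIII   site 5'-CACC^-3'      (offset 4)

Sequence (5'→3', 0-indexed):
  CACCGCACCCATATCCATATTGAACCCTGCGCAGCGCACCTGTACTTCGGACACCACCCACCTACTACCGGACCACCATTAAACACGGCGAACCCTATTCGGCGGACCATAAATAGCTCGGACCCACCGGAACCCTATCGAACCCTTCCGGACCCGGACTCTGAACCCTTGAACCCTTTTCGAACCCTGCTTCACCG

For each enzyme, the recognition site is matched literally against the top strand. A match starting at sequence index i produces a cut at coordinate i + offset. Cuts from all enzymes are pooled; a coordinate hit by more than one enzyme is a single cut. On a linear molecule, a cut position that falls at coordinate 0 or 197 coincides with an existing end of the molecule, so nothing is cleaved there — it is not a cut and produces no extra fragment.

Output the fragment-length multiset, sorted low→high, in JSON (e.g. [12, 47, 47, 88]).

Scan for sites:
  XjeIII GAACCCT/6: at [21, 89, 129, 139, 162, 170, 181] ⇒ [27, 95, 135, 145, 168, 176, 187]
  GruII CGGAC/3: at [47, 68, 102, 118, 148, 154] ⇒ [50, 71, 105, 121, 151, 157]
  IvoIII CACC/4: at [0, 5, 36, 51, 54, 58, 73, 124, 192] ⇒ [4, 9, 40, 55, 58, 62, 77, 128, 196]

Pooled cuts: [4, 9, 27, 40, 50, 55, 58, 62, 71, 77, 95, 105, 121, 128, 135, 145, 151, 157, 168, 176, 187, 196]

Fragments:
  [0,4): 4 bp
  [4,9): 5 bp
  [9,27): 18 bp
  [27,40): 13 bp
  [40,50): 10 bp
  [50,55): 5 bp
  [55,58): 3 bp
  [58,62): 4 bp
  [62,71): 9 bp
  [71,77): 6 bp
  [77,95): 18 bp
  [95,105): 10 bp
  [105,121): 16 bp
  [121,128): 7 bp
  [128,135): 7 bp
  [135,145): 10 bp
  [145,151): 6 bp
  [151,157): 6 bp
  [157,168): 11 bp
  [168,176): 8 bp
  [176,187): 11 bp
  [187,196): 9 bp
  [196,197): 1 bp

[1,3,4,4,5,5,6,6,6,7,7,8,9,9,10,10,10,11,11,13,16,18,18]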